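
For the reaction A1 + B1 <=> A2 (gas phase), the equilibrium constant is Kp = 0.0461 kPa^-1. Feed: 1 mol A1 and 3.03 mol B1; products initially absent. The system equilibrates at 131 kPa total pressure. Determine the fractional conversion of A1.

X = 0.806

Basis: 1 mol A1 initially; let X = conversion of A1. Extent ξ = X.
Species balance: n_A1 = 1 − X; n_B1 = 3.03 − X; n_A2 = X.
Summing: n_T = 4.03 − X.
y_i = n_i/n_T, p_i = y_i·P. Kp = p_A2 / (p_A1 p_B1).
This yields a degree-2 equation in X; solving on (0,1), X = 0.806.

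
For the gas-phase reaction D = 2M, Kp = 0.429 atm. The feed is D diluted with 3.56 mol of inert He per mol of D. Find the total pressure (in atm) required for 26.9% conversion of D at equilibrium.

P = 5.23 atm

Let X = conversion of D (basis 1 mol D); extent of reaction ξ = X.
Mole table: n_D = 1 − X; n_M = 2X; n_I = 3.56 (inert).
n_T = Σnᵢ = 4.56 + X.
Kp = p_M^2 / (p_D) with p_i = (n_i/n_T)·P.
At X = 0.269: the mole-fraction product g(X) = Π y_i^ν_i = 0.082. Since Kp = g(X)·P^{1}, P = (Kp/g)^(1/1) = (0.429/0.082)^(1/1) = 5.23 atm.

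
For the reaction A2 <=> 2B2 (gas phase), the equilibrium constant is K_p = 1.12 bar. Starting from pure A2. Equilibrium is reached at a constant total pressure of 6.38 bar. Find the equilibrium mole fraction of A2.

Let X = conversion of A2 (basis 1 mol A2); extent of reaction ξ = X.
Species balance: n_A2 = 1 − X; n_B2 = 2X.
Total moles n_T = 1 + X.
Mole fractions y_i = n_i/n_T; K_p = p_B2^2 / (p_A2) with p_i = y_i·P.
Equating to 1.12 bar and solving on 0 < X < 1: X = 0.205.
Then n_A2 = 0.795, n_T = 1.21, so y_A2 = 0.660.

y_A2 = 0.660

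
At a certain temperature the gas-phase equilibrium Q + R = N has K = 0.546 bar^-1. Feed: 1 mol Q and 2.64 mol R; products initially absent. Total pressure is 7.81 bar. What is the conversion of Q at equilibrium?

X = 0.737

Basis: 1 mol Q initially; let X = conversion of Q. Extent ξ = X.
Species balance: n_Q = 1 − X; n_R = 2.64 − X; n_N = X.
Summing: n_T = 3.64 − X.
With p_i = (n_i/n_T)P, K = p_N / (p_Q p_R).
Setting this equal to 0.546 bar^-1 and taking the physical root (0 < X < 1) gives X = 0.737.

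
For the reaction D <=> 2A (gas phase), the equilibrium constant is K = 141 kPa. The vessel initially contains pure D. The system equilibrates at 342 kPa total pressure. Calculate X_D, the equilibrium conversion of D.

Let X = conversion of D (basis 1 mol D); extent of reaction ξ = X.
Mole table: n_D = 1 − X; n_A = 2X.
Summing: n_T = 1 + X.
y_i = n_i/n_T, p_i = y_i·P. K = p_A^2 / (p_D).
Setting this equal to 141 kPa and taking the physical root (0 < X < 1) gives X = 0.306.

X = 0.306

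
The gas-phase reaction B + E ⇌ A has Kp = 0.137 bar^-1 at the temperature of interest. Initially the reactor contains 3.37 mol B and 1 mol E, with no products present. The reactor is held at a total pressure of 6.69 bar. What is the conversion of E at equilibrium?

Let X = conversion of E (basis 1 mol E); extent of reaction ξ = X.
Mole table: n_B = 3.37 − X; n_E = 1 − X; n_A = X.
Summing: n_T = 4.37 − X.
Mole fractions y_i = n_i/n_T; Kp = p_A / (p_B p_E) with p_i = y_i·P.
Substituting and setting equal to 0.137 bar^-1 gives a polynomial in X; the root in (0,1) is X = 0.407.

X = 0.407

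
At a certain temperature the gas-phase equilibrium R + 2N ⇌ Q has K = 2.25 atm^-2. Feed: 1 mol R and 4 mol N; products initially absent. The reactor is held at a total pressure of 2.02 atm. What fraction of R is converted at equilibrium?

X = 0.819

Let X = conversion of R (basis 1 mol R); extent of reaction ξ = X.
Species balance: n_R = 1 − X; n_N = 4 − 2X; n_Q = X.
Total moles n_T = 5 − 2X.
With p_i = (n_i/n_T)P, K = p_Q / (p_R p_N^2).
Substituting and setting equal to 2.25 atm^-2 gives a polynomial in X; the root in (0,1) is X = 0.819.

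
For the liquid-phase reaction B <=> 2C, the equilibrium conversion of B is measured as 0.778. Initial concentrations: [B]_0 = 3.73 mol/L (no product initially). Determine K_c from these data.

K_c = 40.7 mol/L

Let X = conversion of B.
Concentrations: [B] = 3.73 − 3.73X; [C] = 7.46X.
At X = 0.778: [B] = 0.828, [C] = 5.8.
K_c = [C]^2 / ([B]) = 40.7 mol/L.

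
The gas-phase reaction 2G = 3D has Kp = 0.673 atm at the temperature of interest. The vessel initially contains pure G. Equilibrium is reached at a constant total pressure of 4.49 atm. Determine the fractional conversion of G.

Let X = conversion of G (basis 1 mol G); extent of reaction ξ = 0.5X.
Mole table: n_G = 1 − X; n_D = 1.5X.
Total moles n_T = 1 + 0.5X.
y_i = n_i/n_T, p_i = y_i·P. Kp = p_D^3 / (p_G^2).
Equating to 0.673 atm and solving on 0 < X < 1: X = 0.294.

X = 0.294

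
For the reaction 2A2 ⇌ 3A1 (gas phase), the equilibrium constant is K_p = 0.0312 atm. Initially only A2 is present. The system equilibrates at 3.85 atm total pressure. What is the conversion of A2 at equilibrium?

Basis: 1 mol A2 initially; let X = conversion of A2. Extent ξ = 0.5X.
Mole table: n_A2 = 1 − X; n_A1 = 1.5X.
Summing: n_T = 1 + 0.5X.
y_i = n_i/n_T, p_i = y_i·P. K_p = p_A1^3 / (p_A2^2).
Equating to 0.0312 atm and solving on 0 < X < 1: X = 0.125.

X = 0.125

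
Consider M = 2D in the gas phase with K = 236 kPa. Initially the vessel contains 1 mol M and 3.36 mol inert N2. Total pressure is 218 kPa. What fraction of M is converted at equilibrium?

X = 0.670

Basis: 1 mol M initially; let X = conversion of M. Extent ξ = X.
Mole table: n_M = 1 − X; n_D = 2X; n_I = 3.36 (inert).
n_T = Σnᵢ = 4.36 + X.
y_i = n_i/n_T, p_i = y_i·P. K = p_D^2 / (p_M).
Substituting and setting equal to 236 kPa gives a polynomial in X; the root in (0,1) is X = 0.670.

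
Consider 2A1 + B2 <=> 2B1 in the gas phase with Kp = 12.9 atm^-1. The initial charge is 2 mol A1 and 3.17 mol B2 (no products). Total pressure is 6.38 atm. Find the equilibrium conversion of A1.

X = 0.869

Basis: 2 mol A1 initially; let X = conversion of A1. Extent ξ = X.
At extent ξ: n_A1 = 2 − 2X; n_B2 = 3.17 − X; n_B1 = 2X.
Summing: n_T = 5.17 − X.
With p_i = (n_i/n_T)P, Kp = p_B1^2 / (p_A1^2 p_B2).
Equating to 12.9 atm^-1 and solving on 0 < X < 1: X = 0.869.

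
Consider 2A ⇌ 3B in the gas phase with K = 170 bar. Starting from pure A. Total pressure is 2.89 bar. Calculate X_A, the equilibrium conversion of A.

Basis: 1 mol A initially; let X = conversion of A. Extent ξ = 0.5X.
Mole table: n_A = 1 − X; n_B = 1.5X.
n_T = Σnᵢ = 1 + 0.5X.
With p_i = (n_i/n_T)P, K = p_B^3 / (p_A^2).
Substituting and setting equal to 170 bar gives a polynomial in X; the root in (0,1) is X = 0.844.

X = 0.844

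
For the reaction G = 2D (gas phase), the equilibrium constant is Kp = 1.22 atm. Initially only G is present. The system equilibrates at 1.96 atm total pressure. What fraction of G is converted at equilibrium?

X = 0.367

Take 1 mol G as basis and let X be its fractional conversion, so ξ = X.
Species balance: n_G = 1 − X; n_D = 2X.
Total moles n_T = 1 + X.
With p_i = (n_i/n_T)P, Kp = p_D^2 / (p_G).
Substituting and setting equal to 1.22 atm gives a polynomial in X; the root in (0,1) is X = 0.367.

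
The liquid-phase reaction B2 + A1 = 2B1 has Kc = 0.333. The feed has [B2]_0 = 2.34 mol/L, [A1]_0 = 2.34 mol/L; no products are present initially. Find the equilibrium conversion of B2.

X = 0.224

Let X = conversion of B2; extent ξ = 2.34·X mol/L.
Concentrations: [B2] = 2.34 − 2.34X; [A1] = 2.34 − 2.34X; [B1] = 4.68X.
Kc = [B1]^2 / ([B2] [A1]).
This equals 0.333 at X = 0.224 (the root in 0 < X < 1).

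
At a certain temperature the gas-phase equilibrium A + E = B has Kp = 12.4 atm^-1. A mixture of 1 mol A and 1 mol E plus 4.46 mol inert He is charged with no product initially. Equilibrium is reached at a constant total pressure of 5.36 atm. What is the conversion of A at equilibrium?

X = 0.747

Basis: 1 mol A initially; let X = conversion of A. Extent ξ = X.
Mole table: n_A = 1 − X; n_E = 1 − X; n_B = X; n_I = 4.46 (inert).
n_T = Σnᵢ = 6.46 − X.
y_i = n_i/n_T, p_i = y_i·P. Kp = p_B / (p_A p_E).
Setting this equal to 12.4 atm^-1 and taking the physical root (0 < X < 1) gives X = 0.747.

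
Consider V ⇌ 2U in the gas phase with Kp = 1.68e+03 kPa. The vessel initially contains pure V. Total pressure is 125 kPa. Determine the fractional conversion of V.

Basis: 1 mol V initially; let X = conversion of V. Extent ξ = X.
Moles: n_V = 1 − X; n_U = 2X.
Total moles n_T = 1 + X.
With p_i = (n_i/n_T)P, Kp = p_U^2 / (p_V).
This yields a degree-2 equation in X; solving on (0,1), X = 0.878.

X = 0.878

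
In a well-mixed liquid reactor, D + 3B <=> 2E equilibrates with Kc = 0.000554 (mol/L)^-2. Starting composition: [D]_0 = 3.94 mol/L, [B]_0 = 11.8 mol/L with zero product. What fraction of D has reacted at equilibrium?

X = 0.167

Let X = conversion of D; extent ξ = 3.94·X mol/L.
Concentrations: [D] = 3.94 − 3.94X; [B] = 11.8 − 11.8X; [E] = 7.88X.
Kc = [E]^2 / ([D] [B]^3).
Solving Kc = 0.000554 for X ∈ (0,1): X = 0.167.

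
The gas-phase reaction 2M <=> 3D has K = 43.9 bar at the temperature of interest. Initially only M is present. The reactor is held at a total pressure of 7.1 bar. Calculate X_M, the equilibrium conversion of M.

Let X = conversion of M (basis 1 mol M); extent of reaction ξ = 0.5X.
At extent ξ: n_M = 1 − X; n_D = 1.5X.
n_T = Σnᵢ = 1 + 0.5X.
Mole fractions y_i = n_i/n_T; K = p_D^3 / (p_M^2) with p_i = y_i·P.
This yields a degree-3 equation in X; solving on (0,1), X = 0.658.

X = 0.658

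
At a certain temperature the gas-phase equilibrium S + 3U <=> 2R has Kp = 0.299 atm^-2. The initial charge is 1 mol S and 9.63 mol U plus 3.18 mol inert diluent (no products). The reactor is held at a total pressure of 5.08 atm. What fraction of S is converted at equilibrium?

Take 1 mol S as basis and let X be its fractional conversion, so ξ = X.
Moles: n_S = 1 − X; n_U = 9.63 − 3X; n_R = 2X; n_I = 3.18 (inert).
Total moles n_T = 13.8 − 2X.
Mole fractions y_i = n_i/n_T; Kp = p_R^2 / (p_S p_U^3) with p_i = y_i·P.
Substituting and setting equal to 0.299 atm^-2 gives a polynomial in X; the root in (0,1) is X = 0.847.

X = 0.847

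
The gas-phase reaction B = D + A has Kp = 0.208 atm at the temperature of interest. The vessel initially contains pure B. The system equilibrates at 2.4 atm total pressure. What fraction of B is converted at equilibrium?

X = 0.282

Take 1 mol B as basis and let X be its fractional conversion, so ξ = X.
At extent ξ: n_B = 1 − X; n_D = X; n_A = X.
n_T = Σnᵢ = 1 + X.
With p_i = (n_i/n_T)P, Kp = p_D p_A / (p_B).
Setting this equal to 0.208 atm and taking the physical root (0 < X < 1) gives X = 0.282.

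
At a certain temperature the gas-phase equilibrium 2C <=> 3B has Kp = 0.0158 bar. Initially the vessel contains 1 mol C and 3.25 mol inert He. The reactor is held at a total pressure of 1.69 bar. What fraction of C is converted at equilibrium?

X = 0.198

Take 1 mol C as basis and let X be its fractional conversion, so ξ = 0.5X.
Mole table: n_C = 1 − X; n_B = 1.5X; n_I = 3.25 (inert).
n_T = Σnᵢ = 4.25 + 0.5X.
y_i = n_i/n_T, p_i = y_i·P. Kp = p_B^3 / (p_C^2).
Setting this equal to 0.0158 bar and taking the physical root (0 < X < 1) gives X = 0.198.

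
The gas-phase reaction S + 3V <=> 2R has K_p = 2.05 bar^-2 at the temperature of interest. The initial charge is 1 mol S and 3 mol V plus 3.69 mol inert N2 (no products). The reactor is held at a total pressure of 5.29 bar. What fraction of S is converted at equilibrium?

Take 1 mol S as basis and let X be its fractional conversion, so ξ = X.
Moles: n_S = 1 − X; n_V = 3 − 3X; n_R = 2X; n_I = 3.69 (inert).
Summing: n_T = 7.69 − 2X.
Mole fractions y_i = n_i/n_T; K_p = p_R^2 / (p_S p_V^3) with p_i = y_i·P.
This yields a degree-4 equation in X; solving on (0,1), X = 0.566.

X = 0.566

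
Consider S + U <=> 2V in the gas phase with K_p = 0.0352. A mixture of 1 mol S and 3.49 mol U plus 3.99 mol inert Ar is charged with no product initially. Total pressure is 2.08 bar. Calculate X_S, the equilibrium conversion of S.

X = 0.157

Let X = conversion of S (basis 1 mol S); extent of reaction ξ = X.
At extent ξ: n_S = 1 − X; n_U = 3.49 − X; n_V = 2X; n_I = 3.99 (inert).
n_T stays at 8.48 (no change in mole number).
With p_i = (n_i/n_T)P, K_p = p_V^2 / (p_S p_U).
Substituting and setting equal to 0.0352 gives a polynomial in X; the root in (0,1) is X = 0.157.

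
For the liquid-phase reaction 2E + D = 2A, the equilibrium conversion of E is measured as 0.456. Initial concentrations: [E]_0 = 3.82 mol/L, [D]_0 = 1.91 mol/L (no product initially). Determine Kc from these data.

Let X = conversion of E.
Concentrations: [E] = 3.82 − 3.82X; [D] = 1.91 − 1.91X; [A] = 3.82X.
At X = 0.456: [E] = 2.08, [D] = 1.04, [A] = 1.74.
Kc = [A]^2 / ([E]^2 [D]) = 0.676 L/mol.

Kc = 0.676 L/mol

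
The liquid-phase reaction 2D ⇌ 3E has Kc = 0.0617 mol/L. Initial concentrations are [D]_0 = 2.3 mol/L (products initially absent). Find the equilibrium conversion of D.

X = 0.175

Let X = conversion of D; extent ξ = 2.3X/2 mol/L.
Concentrations: [D] = 2.3 − 2.3X; [E] = 3.45X.
Kc = [E]^3 / ([D]^2).
Setting equal to 0.0617 and solving for X on (0,1) gives X = 0.175.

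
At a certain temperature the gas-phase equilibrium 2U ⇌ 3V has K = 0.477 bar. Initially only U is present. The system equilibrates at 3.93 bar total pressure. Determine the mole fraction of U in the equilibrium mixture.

Let X = conversion of U (basis 1 mol U); extent of reaction ξ = 0.5X.
At extent ξ: n_U = 1 − X; n_V = 1.5X.
Total moles n_T = 1 + 0.5X.
y_i = n_i/n_T, p_i = y_i·P. K = p_V^3 / (p_U^2).
Equating to 0.477 bar and solving on 0 < X < 1: X = 0.278.
Then n_U = 0.722, n_T = 1.14, so y_U = 0.634.

y_U = 0.634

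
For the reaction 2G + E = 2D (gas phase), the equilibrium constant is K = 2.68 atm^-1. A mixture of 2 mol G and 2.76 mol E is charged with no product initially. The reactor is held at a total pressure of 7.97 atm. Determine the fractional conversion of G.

Take 2 mol G as basis and let X be its fractional conversion, so ξ = X.
Moles: n_G = 2 − 2X; n_E = 2.76 − X; n_D = 2X.
Total moles n_T = 4.76 − X.
With p_i = (n_i/n_T)P, K = p_D^2 / (p_G^2 p_E).
This yields a degree-3 equation in X; solving on (0,1), X = 0.766.

X = 0.766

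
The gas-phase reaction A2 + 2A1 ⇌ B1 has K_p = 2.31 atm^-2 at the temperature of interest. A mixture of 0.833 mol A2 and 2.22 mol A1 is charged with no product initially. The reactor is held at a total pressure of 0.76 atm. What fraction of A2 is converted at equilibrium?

X = 0.367

Take 0.833 mol A2 as basis and let X be its fractional conversion, so ξ = 0.833X.
Moles: n_A2 = 0.833 − 0.833X; n_A1 = 2.22 − 1.67X; n_B1 = 0.833X.
n_T = Σnᵢ = 3.05 − 1.67X.
With p_i = (n_i/n_T)P, K_p = p_B1 / (p_A2 p_A1^2).
Equating to 2.31 atm^-2 and solving on 0 < X < 1: X = 0.367.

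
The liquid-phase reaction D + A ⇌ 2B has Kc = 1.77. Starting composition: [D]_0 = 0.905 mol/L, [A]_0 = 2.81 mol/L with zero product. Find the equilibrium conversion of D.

X = 0.633

Let X = conversion of D; extent ξ = 0.905·X mol/L.
Concentrations: [D] = 0.905 − 0.905X; [A] = 2.81 − 0.905X; [B] = 1.81X.
Kc = [B]^2 / ([D] [A]).
Equating to 1.77: the physical root is X = 0.633.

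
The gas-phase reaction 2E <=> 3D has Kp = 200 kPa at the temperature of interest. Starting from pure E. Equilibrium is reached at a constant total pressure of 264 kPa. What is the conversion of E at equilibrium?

Take 1 mol E as basis and let X be its fractional conversion, so ξ = 0.5X.
Species balance: n_E = 1 − X; n_D = 1.5X.
Summing: n_T = 1 + 0.5X.
With p_i = (n_i/n_T)P, Kp = p_D^3 / (p_E^2).
Setting this equal to 200 kPa and taking the physical root (0 < X < 1) gives X = 0.441.

X = 0.441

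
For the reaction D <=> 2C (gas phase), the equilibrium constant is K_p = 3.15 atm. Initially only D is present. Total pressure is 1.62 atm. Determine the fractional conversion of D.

X = 0.572

Basis: 1 mol D initially; let X = conversion of D. Extent ξ = X.
At extent ξ: n_D = 1 − X; n_C = 2X.
Total moles n_T = 1 + X.
Mole fractions y_i = n_i/n_T; K_p = p_C^2 / (p_D) with p_i = y_i·P.
Equating to 3.15 atm and solving on 0 < X < 1: X = 0.572.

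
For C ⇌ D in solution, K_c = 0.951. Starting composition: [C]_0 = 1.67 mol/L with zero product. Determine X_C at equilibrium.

X = 0.487

Let X = conversion of C; extent ξ = 1.67·X mol/L.
Concentrations: [C] = 1.67 − 1.67X; [D] = 1.67X.
K_c = [D] / ([C]).
Setting equal to 0.951 and solving for X on (0,1) gives X = 0.487.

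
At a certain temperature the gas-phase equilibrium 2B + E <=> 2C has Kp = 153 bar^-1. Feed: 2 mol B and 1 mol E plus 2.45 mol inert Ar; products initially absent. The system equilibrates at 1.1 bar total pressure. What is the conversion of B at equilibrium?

Take 2 mol B as basis and let X be its fractional conversion, so ξ = X.
Mole table: n_B = 2 − 2X; n_E = 1 − X; n_C = 2X; n_I = 2.45 (inert).
Summing: n_T = 5.45 − X.
y_i = n_i/n_T, p_i = y_i·P. Kp = p_C^2 / (p_B^2 p_E).
This yields a degree-3 equation in X; solving on (0,1), X = 0.750.

X = 0.750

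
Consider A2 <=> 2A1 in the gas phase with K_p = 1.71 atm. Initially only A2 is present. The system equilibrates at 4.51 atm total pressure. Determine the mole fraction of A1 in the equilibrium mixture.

Take 1 mol A2 as basis and let X be its fractional conversion, so ξ = X.
At extent ξ: n_A2 = 1 − X; n_A1 = 2X.
n_T = Σnᵢ = 1 + X.
Mole fractions y_i = n_i/n_T; K_p = p_A1^2 / (p_A2) with p_i = y_i·P.
Equating to 1.71 atm and solving on 0 < X < 1: X = 0.294.
Then n_A1 = 0.588, n_T = 1.29, so y_A1 = 0.455.

y_A1 = 0.455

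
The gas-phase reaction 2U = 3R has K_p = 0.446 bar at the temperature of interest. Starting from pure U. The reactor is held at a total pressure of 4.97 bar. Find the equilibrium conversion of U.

X = 0.255

Basis: 1 mol U initially; let X = conversion of U. Extent ξ = 0.5X.
Moles: n_U = 1 − X; n_R = 1.5X.
Summing: n_T = 1 + 0.5X.
y_i = n_i/n_T, p_i = y_i·P. K_p = p_R^3 / (p_U^2).
Equating to 0.446 bar and solving on 0 < X < 1: X = 0.255.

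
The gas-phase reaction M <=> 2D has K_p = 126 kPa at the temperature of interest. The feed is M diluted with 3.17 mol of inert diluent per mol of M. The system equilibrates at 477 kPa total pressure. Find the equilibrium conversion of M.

X = 0.419

Basis: 1 mol M initially; let X = conversion of M. Extent ξ = X.
Mole table: n_M = 1 − X; n_D = 2X; n_I = 3.17 (inert).
Summing: n_T = 4.17 + X.
Mole fractions y_i = n_i/n_T; K_p = p_D^2 / (p_M) with p_i = y_i·P.
Substituting and setting equal to 126 kPa gives a polynomial in X; the root in (0,1) is X = 0.419.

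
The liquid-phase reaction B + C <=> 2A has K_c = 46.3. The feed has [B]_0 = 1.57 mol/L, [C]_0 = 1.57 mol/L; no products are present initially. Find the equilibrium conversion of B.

X = 0.773

Let X = conversion of B; extent ξ = 1.57·X mol/L.
Concentrations: [B] = 1.57 − 1.57X; [C] = 1.57 − 1.57X; [A] = 3.14X.
K_c = [A]^2 / ([B] [C]).
This equals 46.3 at X = 0.773 (the root in 0 < X < 1).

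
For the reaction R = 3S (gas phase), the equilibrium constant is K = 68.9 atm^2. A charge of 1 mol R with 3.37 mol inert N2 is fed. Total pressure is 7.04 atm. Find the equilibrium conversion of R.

X = 0.757

Take 1 mol R as basis and let X be its fractional conversion, so ξ = X.
Mole table: n_R = 1 − X; n_S = 3X; n_I = 3.37 (inert).
Summing: n_T = 4.37 + 2X.
Mole fractions y_i = n_i/n_T; K = p_S^3 / (p_R) with p_i = y_i·P.
Substituting and setting equal to 68.9 atm^2 gives a polynomial in X; the root in (0,1) is X = 0.757.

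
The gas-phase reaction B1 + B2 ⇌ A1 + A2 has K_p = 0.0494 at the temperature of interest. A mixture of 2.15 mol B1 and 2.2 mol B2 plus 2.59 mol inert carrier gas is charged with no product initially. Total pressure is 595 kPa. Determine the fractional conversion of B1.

Let X = conversion of B1 (basis 2.15 mol B1); extent of reaction ξ = 2.15X.
Mole table: n_B1 = 2.15 − 2.15X; n_B2 = 2.2 − 2.15X; n_A1 = 2.15X; n_A2 = 2.15X; n_I = 2.59 (inert).
Since Δν = 0, n_T = 6.94 throughout.
Mole fractions y_i = n_i/n_T; K_p = p_A1 p_A2 / (p_B1 p_B2) with p_i = y_i·P.
Equating to 0.0494 and solving on 0 < X < 1: X = 0.184.

X = 0.184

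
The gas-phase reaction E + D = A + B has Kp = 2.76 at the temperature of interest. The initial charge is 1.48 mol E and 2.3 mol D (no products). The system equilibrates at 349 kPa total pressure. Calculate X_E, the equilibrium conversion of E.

X = 0.748

Take 1.48 mol E as basis and let X be its fractional conversion, so ξ = 1.48X.
Mole table: n_E = 1.48 − 1.48X; n_D = 2.3 − 1.48X; n_A = 1.48X; n_B = 1.48X.
Since Δν = 0, n_T = 3.78 throughout.
y_i = n_i/n_T, p_i = y_i·P. Kp = p_A p_B / (p_E p_D).
Substituting and setting equal to 2.76 gives a polynomial in X; the root in (0,1) is X = 0.748.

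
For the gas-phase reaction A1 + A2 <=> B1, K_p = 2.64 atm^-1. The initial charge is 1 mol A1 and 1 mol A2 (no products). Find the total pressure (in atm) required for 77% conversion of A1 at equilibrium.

Let X = conversion of A1 (basis 1 mol A1); extent of reaction ξ = X.
Mole table: n_A1 = 1 − X; n_A2 = 1 − X; n_B1 = X.
Total moles n_T = 2 − X.
K_p = p_B1 / (p_A1 p_A2) with p_i = (n_i/n_T)·P.
At X = 0.77: the mole-fraction product g(X) = Π y_i^ν_i = 17.9. Since K_p = g(X)·P^{-1}, P = (g/K_p)^(1/1) = (17.9/2.64)^(1/1) = 6.78 atm.

P = 6.78 atm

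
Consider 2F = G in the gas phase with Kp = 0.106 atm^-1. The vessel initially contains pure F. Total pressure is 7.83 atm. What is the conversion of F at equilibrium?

X = 0.519

Let X = conversion of F (basis 1 mol F); extent of reaction ξ = 0.5X.
Moles: n_F = 1 − X; n_G = 0.5X.
Summing: n_T = 1 − 0.5X.
Mole fractions y_i = n_i/n_T; Kp = p_G / (p_F^2) with p_i = y_i·P.
Equating to 0.106 atm^-1 and solving on 0 < X < 1: X = 0.519.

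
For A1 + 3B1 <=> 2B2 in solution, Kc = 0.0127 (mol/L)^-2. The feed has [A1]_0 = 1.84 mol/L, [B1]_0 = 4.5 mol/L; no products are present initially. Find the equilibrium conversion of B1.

X = 0.269

Let X = conversion of B1; extent ξ = 4.5X/3 mol/L.
Concentrations: [A1] = 1.84 − 1.5X; [B1] = 4.5 − 4.5X; [B2] = 3X.
Kc = [B2]^2 / ([A1] [B1]^3).
Setting equal to 0.0127 and solving for X on (0,1) gives X = 0.269.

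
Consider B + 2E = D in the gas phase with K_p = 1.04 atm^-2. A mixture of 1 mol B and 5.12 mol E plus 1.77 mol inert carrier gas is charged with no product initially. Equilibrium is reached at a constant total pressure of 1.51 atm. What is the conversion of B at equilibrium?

X = 0.462

Let X = conversion of B (basis 1 mol B); extent of reaction ξ = X.
At extent ξ: n_B = 1 − X; n_E = 5.12 − 2X; n_D = X; n_I = 1.77 (inert).
Summing: n_T = 7.89 − 2X.
Mole fractions y_i = n_i/n_T; K_p = p_D / (p_B p_E^2) with p_i = y_i·P.
Setting this equal to 1.04 atm^-2 and taking the physical root (0 < X < 1) gives X = 0.462.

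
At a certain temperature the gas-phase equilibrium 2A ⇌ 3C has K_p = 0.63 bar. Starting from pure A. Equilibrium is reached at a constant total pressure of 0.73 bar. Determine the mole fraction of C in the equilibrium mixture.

y_C = 0.555

Basis: 1 mol A initially; let X = conversion of A. Extent ξ = 0.5X.
At extent ξ: n_A = 1 − X; n_C = 1.5X.
n_T = Σnᵢ = 1 + 0.5X.
y_i = n_i/n_T, p_i = y_i·P. K_p = p_C^3 / (p_A^2).
Substituting and setting equal to 0.63 bar gives a polynomial in X; the root in (0,1) is X = 0.454.
Then n_C = 0.681, n_T = 1.23, so y_C = 0.555.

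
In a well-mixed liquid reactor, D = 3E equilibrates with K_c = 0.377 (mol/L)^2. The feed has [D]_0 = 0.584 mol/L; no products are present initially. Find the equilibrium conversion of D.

X = 0.305

Let X = conversion of D; extent ξ = 0.584·X mol/L.
Concentrations: [D] = 0.584 − 0.584X; [E] = 1.75X.
K_c = [E]^3 / ([D]).
This equals 0.377 at X = 0.305 (the root in 0 < X < 1).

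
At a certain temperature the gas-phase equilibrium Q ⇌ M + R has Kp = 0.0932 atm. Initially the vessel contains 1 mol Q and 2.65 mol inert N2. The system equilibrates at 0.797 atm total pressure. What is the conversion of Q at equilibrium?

Let X = conversion of Q (basis 1 mol Q); extent of reaction ξ = X.
Mole table: n_Q = 1 − X; n_M = X; n_R = X; n_I = 2.65 (inert).
Total moles n_T = 3.65 + X.
With p_i = (n_i/n_T)P, Kp = p_M p_R / (p_Q).
Equating to 0.0932 atm and solving on 0 < X < 1: X = 0.495.

X = 0.495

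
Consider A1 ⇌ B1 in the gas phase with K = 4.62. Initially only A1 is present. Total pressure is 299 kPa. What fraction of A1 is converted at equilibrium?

Take 1 mol A1 as basis and let X be its fractional conversion, so ξ = X.
Species balance: n_A1 = 1 − X; n_B1 = X.
Since Δν = 0, n_T = 1 throughout.
With p_i = (n_i/n_T)P, K = p_B1 / (p_A1).
Substituting and setting equal to 4.62 gives a polynomial in X; the root in (0,1) is X = 0.822.

X = 0.822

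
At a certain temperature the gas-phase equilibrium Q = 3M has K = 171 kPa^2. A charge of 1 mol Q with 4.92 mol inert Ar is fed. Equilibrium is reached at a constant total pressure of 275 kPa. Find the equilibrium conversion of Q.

Take 1 mol Q as basis and let X be its fractional conversion, so ξ = X.
Moles: n_Q = 1 − X; n_M = 3X; n_I = 4.92 (inert).
n_T = Σnᵢ = 5.92 + 2X.
y_i = n_i/n_T, p_i = y_i·P. K = p_M^3 / (p_Q).
Substituting and setting equal to 171 kPa^2 gives a polynomial in X; the root in (0,1) is X = 0.140.

X = 0.140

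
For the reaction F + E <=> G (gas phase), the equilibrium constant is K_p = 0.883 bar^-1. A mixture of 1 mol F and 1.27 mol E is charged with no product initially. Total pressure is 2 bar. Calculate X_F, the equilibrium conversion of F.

X = 0.444

Take 1 mol F as basis and let X be its fractional conversion, so ξ = X.
Species balance: n_F = 1 − X; n_E = 1.27 − X; n_G = X.
Summing: n_T = 2.27 − X.
Mole fractions y_i = n_i/n_T; K_p = p_G / (p_F p_E) with p_i = y_i·P.
Substituting and setting equal to 0.883 bar^-1 gives a polynomial in X; the root in (0,1) is X = 0.444.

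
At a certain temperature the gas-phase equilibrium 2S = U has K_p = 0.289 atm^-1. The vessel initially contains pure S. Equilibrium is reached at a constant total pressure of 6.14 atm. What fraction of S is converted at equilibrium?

X = 0.649

Basis: 1 mol S initially; let X = conversion of S. Extent ξ = 0.5X.
At extent ξ: n_S = 1 − X; n_U = 0.5X.
n_T = Σnᵢ = 1 − 0.5X.
y_i = n_i/n_T, p_i = y_i·P. K_p = p_U / (p_S^2).
Setting this equal to 0.289 atm^-1 and taking the physical root (0 < X < 1) gives X = 0.649.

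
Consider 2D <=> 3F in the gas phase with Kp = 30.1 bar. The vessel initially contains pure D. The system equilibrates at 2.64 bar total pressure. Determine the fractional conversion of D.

X = 0.717

Let X = conversion of D (basis 1 mol D); extent of reaction ξ = 0.5X.
At extent ξ: n_D = 1 − X; n_F = 1.5X.
Summing: n_T = 1 + 0.5X.
y_i = n_i/n_T, p_i = y_i·P. Kp = p_F^3 / (p_D^2).
Setting this equal to 30.1 bar and taking the physical root (0 < X < 1) gives X = 0.717.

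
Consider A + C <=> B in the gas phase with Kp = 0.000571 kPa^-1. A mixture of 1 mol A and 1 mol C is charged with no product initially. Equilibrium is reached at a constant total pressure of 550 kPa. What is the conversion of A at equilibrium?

Let X = conversion of A (basis 1 mol A); extent of reaction ξ = X.
Species balance: n_A = 1 − X; n_C = 1 − X; n_B = X.
Summing: n_T = 2 − X.
y_i = n_i/n_T, p_i = y_i·P. Kp = p_B / (p_A p_C).
Setting this equal to 0.000571 kPa^-1 and taking the physical root (0 < X < 1) gives X = 0.128.

X = 0.128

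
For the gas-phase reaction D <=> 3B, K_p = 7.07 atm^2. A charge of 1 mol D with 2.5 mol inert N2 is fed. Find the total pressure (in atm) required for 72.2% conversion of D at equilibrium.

Basis: 1 mol D initially; let X = conversion of D. Extent ξ = X.
At extent ξ: n_D = 1 − X; n_B = 3X; n_I = 2.5 (inert).
Summing: n_T = 3.5 + 2X.
K_p = p_B^3 / (p_D) with p_i = (n_i/n_T)·P.
At X = 0.722: the mole-fraction product g(X) = Π y_i^ν_i = 1.495. Since K_p = g(X)·P^{2}, P = (K_p/g)^(1/2) = (7.07/1.495)^(1/2) = 2.17 atm.

P = 2.17 atm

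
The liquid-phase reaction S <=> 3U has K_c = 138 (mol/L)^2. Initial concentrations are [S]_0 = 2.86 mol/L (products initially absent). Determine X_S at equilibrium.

X = 0.620

Let X = conversion of S; extent ξ = 2.86·X mol/L.
Concentrations: [S] = 2.86 − 2.86X; [U] = 8.58X.
K_c = [U]^3 / ([S]).
Solving K_c = 138 for X ∈ (0,1): X = 0.620.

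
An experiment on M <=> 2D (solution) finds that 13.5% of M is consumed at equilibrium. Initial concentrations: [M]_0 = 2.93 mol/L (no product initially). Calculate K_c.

K_c = 0.247 mol/L

Let X = conversion of M.
Concentrations: [M] = 2.93 − 2.93X; [D] = 5.86X.
At X = 0.135: [M] = 2.53, [D] = 0.791.
K_c = [D]^2 / ([M]) = 0.247 mol/L.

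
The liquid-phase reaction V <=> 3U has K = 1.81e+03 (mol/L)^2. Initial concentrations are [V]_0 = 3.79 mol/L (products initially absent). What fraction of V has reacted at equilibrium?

Let X = conversion of V; extent ξ = 3.79·X mol/L.
Concentrations: [V] = 3.79 − 3.79X; [U] = 11.4X.
K = [U]^3 / ([V]).
Setting equal to 1.81e+03 and solving for X on (0,1) gives X = 0.863.

X = 0.863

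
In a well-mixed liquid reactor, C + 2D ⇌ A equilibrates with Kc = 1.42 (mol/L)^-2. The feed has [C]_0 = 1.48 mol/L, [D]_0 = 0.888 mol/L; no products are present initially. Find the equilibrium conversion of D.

X = 0.571

Let X = conversion of D; extent ξ = 0.888X/2 mol/L.
Concentrations: [C] = 1.48 − 0.444X; [D] = 0.888 − 0.888X; [A] = 0.444X.
Kc = [A] / ([C] [D]^2).
Equating to 1.42 (mol/L)^-2: the physical root is X = 0.571.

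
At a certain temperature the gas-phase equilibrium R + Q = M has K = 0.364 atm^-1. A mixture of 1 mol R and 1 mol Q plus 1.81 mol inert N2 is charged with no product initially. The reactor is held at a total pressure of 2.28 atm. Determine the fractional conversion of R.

Take 1 mol R as basis and let X be its fractional conversion, so ξ = X.
At extent ξ: n_R = 1 − X; n_Q = 1 − X; n_M = X; n_I = 1.81 (inert).
n_T = Σnᵢ = 3.81 − X.
With p_i = (n_i/n_T)P, K = p_M / (p_R p_Q).
Substituting and setting equal to 0.364 atm^-1 gives a polynomial in X; the root in (0,1) is X = 0.160.

X = 0.160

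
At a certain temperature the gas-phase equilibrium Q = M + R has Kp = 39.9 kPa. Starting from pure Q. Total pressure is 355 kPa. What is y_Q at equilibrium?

Basis: 1 mol Q initially; let X = conversion of Q. Extent ξ = X.
At extent ξ: n_Q = 1 − X; n_M = X; n_R = X.
Total moles n_T = 1 + X.
Mole fractions y_i = n_i/n_T; Kp = p_M p_R / (p_Q) with p_i = y_i·P.
This yields a degree-2 equation in X; solving on (0,1), X = 0.318.
Then n_Q = 0.682, n_T = 1.32, so y_Q = 0.518.

y_Q = 0.518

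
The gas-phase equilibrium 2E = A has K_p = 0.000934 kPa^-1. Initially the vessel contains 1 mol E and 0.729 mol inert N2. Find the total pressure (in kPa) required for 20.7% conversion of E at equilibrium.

P = 286 kPa

Take 1 mol E as basis and let X be its fractional conversion, so ξ = 0.5X.
Moles: n_E = 1 − X; n_A = 0.5X; n_I = 0.729 (inert).
n_T = Σnᵢ = 1.73 − 0.5X.
K_p = p_A / (p_E^2) with p_i = (n_i/n_T)·P.
At X = 0.207: the mole-fraction product g(X) = Π y_i^ν_i = 0.2675. Since K_p = g(X)·P^{-1}, P = (g/K_p)^(1/1) = (0.2675/0.000934)^(1/1) = 286 kPa.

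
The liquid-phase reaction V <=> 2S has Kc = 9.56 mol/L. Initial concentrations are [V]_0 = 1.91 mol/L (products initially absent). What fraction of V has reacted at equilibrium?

X = 0.656

Let X = conversion of V; extent ξ = 1.91·X mol/L.
Concentrations: [V] = 1.91 − 1.91X; [S] = 3.82X.
Kc = [S]^2 / ([V]).
This equals 9.56 at X = 0.656 (the root in 0 < X < 1).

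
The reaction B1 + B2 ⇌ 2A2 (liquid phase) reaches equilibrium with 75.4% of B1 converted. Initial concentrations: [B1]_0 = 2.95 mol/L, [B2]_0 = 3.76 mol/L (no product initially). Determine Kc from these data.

Let X = conversion of B1.
Concentrations: [B1] = 2.95 − 2.95X; [B2] = 3.76 − 2.95X; [A2] = 5.9X.
At X = 0.754: [B1] = 0.726, [B2] = 1.54, [A2] = 4.45.
Kc = [A2]^2 / ([B1] [B2]) = 17.8.

Kc = 17.8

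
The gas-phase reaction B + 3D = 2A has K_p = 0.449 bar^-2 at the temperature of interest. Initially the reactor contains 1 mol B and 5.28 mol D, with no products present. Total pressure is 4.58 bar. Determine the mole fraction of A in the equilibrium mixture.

Basis: 1 mol B initially; let X = conversion of B. Extent ξ = X.
Species balance: n_B = 1 − X; n_D = 5.28 − 3X; n_A = 2X.
Summing: n_T = 6.28 − 2X.
Mole fractions y_i = n_i/n_T; K_p = p_A^2 / (p_B p_D^3) with p_i = y_i·P.
This yields a degree-4 equation in X; solving on (0,1), X = 0.777.
Then n_A = 1.55, n_T = 4.73, so y_A = 0.329.

y_A = 0.329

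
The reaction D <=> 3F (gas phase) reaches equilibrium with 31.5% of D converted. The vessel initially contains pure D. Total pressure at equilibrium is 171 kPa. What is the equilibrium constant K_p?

Basis: 1 mol D initially; let X = conversion of D. Extent ξ = X.
Moles: n_D = 1 − X; n_F = 3X.
Summing: n_T = 1 + 2X.
At X = 0.315: n_D = 0.685, n_F = 0.945, n_T = 1.63.
p_i = (n_i/n_T)·P. K_p = p_F^3 / (p_D) = 1.36e+04 kPa^2.

K_p = 1.36e+04 kPa^2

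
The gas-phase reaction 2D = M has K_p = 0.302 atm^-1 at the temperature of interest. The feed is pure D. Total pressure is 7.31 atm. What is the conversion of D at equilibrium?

X = 0.681

Take 1 mol D as basis and let X be its fractional conversion, so ξ = 0.5X.
Mole table: n_D = 1 − X; n_M = 0.5X.
Summing: n_T = 1 − 0.5X.
Mole fractions y_i = n_i/n_T; K_p = p_M / (p_D^2) with p_i = y_i·P.
This yields a degree-2 equation in X; solving on (0,1), X = 0.681.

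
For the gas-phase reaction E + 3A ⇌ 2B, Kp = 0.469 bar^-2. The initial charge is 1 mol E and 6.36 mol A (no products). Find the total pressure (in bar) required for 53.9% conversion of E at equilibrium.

P = 1.41 bar

Basis: 1 mol E initially; let X = conversion of E. Extent ξ = X.
At extent ξ: n_E = 1 − X; n_A = 6.36 − 3X; n_B = 2X.
Summing: n_T = 7.36 − 2X.
Kp = p_B^2 / (p_E p_A^3) with p_i = (n_i/n_T)·P.
At X = 0.539: the mole-fraction product g(X) = Π y_i^ν_i = 0.9323. Since Kp = g(X)·P^{-2}, P = (g/Kp)^(1/2) = (0.9323/0.469)^(1/2) = 1.41 bar.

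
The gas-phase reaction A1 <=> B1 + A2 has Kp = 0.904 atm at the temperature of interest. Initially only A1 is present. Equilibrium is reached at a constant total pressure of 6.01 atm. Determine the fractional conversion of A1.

Basis: 1 mol A1 initially; let X = conversion of A1. Extent ξ = X.
Moles: n_A1 = 1 − X; n_B1 = X; n_A2 = X.
n_T = Σnᵢ = 1 + X.
y_i = n_i/n_T, p_i = y_i·P. Kp = p_B1 p_A2 / (p_A1).
Substituting and setting equal to 0.904 atm gives a polynomial in X; the root in (0,1) is X = 0.362.

X = 0.362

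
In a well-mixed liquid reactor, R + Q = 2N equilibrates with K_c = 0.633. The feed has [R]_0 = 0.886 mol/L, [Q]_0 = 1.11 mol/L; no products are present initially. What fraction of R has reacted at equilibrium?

Let X = conversion of R; extent ξ = 0.886·X mol/L.
Concentrations: [R] = 0.886 − 0.886X; [Q] = 1.11 − 0.886X; [N] = 1.77X.
K_c = [N]^2 / ([R] [Q]).
This equals 0.633 at X = 0.318 (the root in 0 < X < 1).

X = 0.318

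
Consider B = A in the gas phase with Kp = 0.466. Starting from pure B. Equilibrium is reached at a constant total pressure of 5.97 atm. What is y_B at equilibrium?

y_B = 0.682

Basis: 1 mol B initially; let X = conversion of B. Extent ξ = X.
Species balance: n_B = 1 − X; n_A = X.
n_T stays at 1 (no change in mole number).
With p_i = (n_i/n_T)P, Kp = p_A / (p_B).
Equating to 0.466 and solving on 0 < X < 1: X = 0.318.
Then n_B = 0.682, n_T = 1, so y_B = 0.682.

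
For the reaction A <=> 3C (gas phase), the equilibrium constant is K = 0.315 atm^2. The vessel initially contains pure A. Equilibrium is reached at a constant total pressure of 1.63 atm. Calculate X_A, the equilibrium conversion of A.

X = 0.189

Take 1 mol A as basis and let X be its fractional conversion, so ξ = X.
Species balance: n_A = 1 − X; n_C = 3X.
Summing: n_T = 1 + 2X.
With p_i = (n_i/n_T)P, K = p_C^3 / (p_A).
Equating to 0.315 atm^2 and solving on 0 < X < 1: X = 0.189.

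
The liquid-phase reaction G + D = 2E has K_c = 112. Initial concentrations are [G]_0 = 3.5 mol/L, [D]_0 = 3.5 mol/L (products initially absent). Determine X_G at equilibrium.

X = 0.841

Let X = conversion of G; extent ξ = 3.5·X mol/L.
Concentrations: [G] = 3.5 − 3.5X; [D] = 3.5 − 3.5X; [E] = 7X.
K_c = [E]^2 / ([G] [D]).
Equating to 112: the physical root is X = 0.841.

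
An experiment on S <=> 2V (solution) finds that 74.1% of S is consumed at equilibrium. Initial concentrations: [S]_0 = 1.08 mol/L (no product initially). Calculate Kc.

Kc = 9.16 mol/L

Let X = conversion of S.
Concentrations: [S] = 1.08 − 1.08X; [V] = 2.16X.
At X = 0.741: [S] = 0.28, [V] = 1.6.
Kc = [V]^2 / ([S]) = 9.16 mol/L.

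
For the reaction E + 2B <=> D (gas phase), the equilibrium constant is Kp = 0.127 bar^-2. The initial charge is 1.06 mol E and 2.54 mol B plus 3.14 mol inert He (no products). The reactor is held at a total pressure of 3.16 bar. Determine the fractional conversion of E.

X = 0.134

Take 1.06 mol E as basis and let X be its fractional conversion, so ξ = 1.06X.
Species balance: n_E = 1.06 − 1.06X; n_B = 2.54 − 2.12X; n_D = 1.06X; n_I = 3.14 (inert).
n_T = Σnᵢ = 6.74 − 2.12X.
With p_i = (n_i/n_T)P, Kp = p_D / (p_E p_B^2).
This yields a degree-3 equation in X; solving on (0,1), X = 0.134.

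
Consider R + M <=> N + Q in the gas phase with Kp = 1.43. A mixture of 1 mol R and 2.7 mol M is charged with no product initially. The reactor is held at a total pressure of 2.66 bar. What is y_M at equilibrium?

y_M = 0.519

Let X = conversion of R (basis 1 mol R); extent of reaction ξ = X.
Moles: n_R = 1 − X; n_M = 2.7 − X; n_N = X; n_Q = X.
n_T stays at 3.7 (no change in mole number).
Mole fractions y_i = n_i/n_T; Kp = p_N p_Q / (p_R p_M) with p_i = y_i·P.
Setting this equal to 1.43 and taking the physical root (0 < X < 1) gives X = 0.779.
Then n_M = 1.92, n_T = 3.7, so y_M = 0.519.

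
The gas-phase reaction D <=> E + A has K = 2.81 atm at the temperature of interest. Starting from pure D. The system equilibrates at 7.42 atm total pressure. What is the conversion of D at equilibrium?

X = 0.524

Basis: 1 mol D initially; let X = conversion of D. Extent ξ = X.
Mole table: n_D = 1 − X; n_E = X; n_A = X.
n_T = Σnᵢ = 1 + X.
y_i = n_i/n_T, p_i = y_i·P. K = p_E p_A / (p_D).
Equating to 2.81 atm and solving on 0 < X < 1: X = 0.524.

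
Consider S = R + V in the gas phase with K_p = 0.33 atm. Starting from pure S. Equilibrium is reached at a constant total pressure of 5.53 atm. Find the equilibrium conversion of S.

Let X = conversion of S (basis 1 mol S); extent of reaction ξ = X.
Moles: n_S = 1 − X; n_R = X; n_V = X.
Summing: n_T = 1 + X.
y_i = n_i/n_T, p_i = y_i·P. K_p = p_R p_V / (p_S).
Substituting and setting equal to 0.33 atm gives a polynomial in X; the root in (0,1) is X = 0.237.

X = 0.237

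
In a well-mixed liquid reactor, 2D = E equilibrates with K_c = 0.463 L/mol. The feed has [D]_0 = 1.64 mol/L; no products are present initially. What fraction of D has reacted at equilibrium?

X = 0.454

Let X = conversion of D; extent ξ = 1.64X/2 mol/L.
Concentrations: [D] = 1.64 − 1.64X; [E] = 0.82X.
K_c = [E] / ([D]^2).
Solving K_c = 0.463 for X ∈ (0,1): X = 0.454.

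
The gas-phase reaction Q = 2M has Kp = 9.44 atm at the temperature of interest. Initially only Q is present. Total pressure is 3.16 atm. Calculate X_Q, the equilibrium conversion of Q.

Take 1 mol Q as basis and let X be its fractional conversion, so ξ = X.
At extent ξ: n_Q = 1 − X; n_M = 2X.
n_T = Σnᵢ = 1 + X.
Mole fractions y_i = n_i/n_T; Kp = p_M^2 / (p_Q) with p_i = y_i·P.
Substituting and setting equal to 9.44 atm gives a polynomial in X; the root in (0,1) is X = 0.654.

X = 0.654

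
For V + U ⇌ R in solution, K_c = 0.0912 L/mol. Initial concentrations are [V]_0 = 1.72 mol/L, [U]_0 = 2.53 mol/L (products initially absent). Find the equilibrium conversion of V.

Let X = conversion of V; extent ξ = 1.72·X mol/L.
Concentrations: [V] = 1.72 − 1.72X; [U] = 2.53 − 1.72X; [R] = 1.72X.
K_c = [R] / ([V] [U]).
This equals 0.0912 at X = 0.170 (the root in 0 < X < 1).

X = 0.170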